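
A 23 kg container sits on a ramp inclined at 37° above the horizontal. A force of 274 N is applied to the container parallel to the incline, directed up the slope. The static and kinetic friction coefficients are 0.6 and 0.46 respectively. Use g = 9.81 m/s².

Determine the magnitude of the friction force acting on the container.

Perpendicular to the surface, N = m g cos θ = 23·9.81·cos 37° = 180.2 N.
For equilibrium along the incline the friction force must supply f = m g sin θ − P = 135.8 − 274 = -138.2 N (positive meaning up-slope).
Maximum static friction available: μ_s N = 0.6 × 180.2 = 108.1 N.
Since |-138.2| > 108.1 N, static friction cannot hold it; the container slides up the incline and kinetic friction applies: f = μ_k N = 0.46 × 180.2 = 82.9 N.

f ≈ 82.9 N (down the incline)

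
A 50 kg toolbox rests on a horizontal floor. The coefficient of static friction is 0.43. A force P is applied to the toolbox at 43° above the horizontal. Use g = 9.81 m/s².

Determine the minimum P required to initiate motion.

N = m g − P sin α (the pull lifts the toolbox).
At impending slip, P cos α = μ_s N = μ_s (m g − P sin α).
Solving: P (cos α + μ_s sin α) = μ_s m g → P = 0.43×490/(cos 43° + 0.43 sin 43°) = 211/1.025 = 206 N.

P ≈ 206 N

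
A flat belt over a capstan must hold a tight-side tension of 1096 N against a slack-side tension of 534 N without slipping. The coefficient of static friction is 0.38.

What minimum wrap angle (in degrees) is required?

T₂/T₁ = e^{μβ} → β = ln(T₂/T₁)/μ.
β = ln(1096/534)/0.38 = 0.719/0.38 = 1.892 rad.
In degrees: β = 1.892 × 180/π = 108°.

β_min ≈ 108°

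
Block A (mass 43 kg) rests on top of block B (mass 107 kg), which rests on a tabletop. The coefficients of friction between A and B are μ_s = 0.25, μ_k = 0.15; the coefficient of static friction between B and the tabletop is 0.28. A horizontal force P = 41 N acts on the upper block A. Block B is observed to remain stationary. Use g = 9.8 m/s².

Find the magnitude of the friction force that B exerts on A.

Normal force at the A–B interface: N₁ = m_A g = 421.4 N.
So the A–B interface can sustain at most μ_s N₁ = 105.4 N of static friction.
P = 41 N is within that limit, so A and B move together (both at rest); the A–B friction is simply f₁ = P = 41 N.
B experiences an equal 41 N forward from A (third law). B is in equilibrium, so the floor supplies f₂ = 41 N of static friction (limit μ_s(m_A+m_B)g = 411.6 N, not exceeded).

f ≈ 41 N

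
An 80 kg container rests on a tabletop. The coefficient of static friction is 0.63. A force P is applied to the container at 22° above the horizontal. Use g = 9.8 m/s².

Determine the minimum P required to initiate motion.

N = m g − P sin α (the pull lifts the container).
At impending slip, P cos α = μ_s N = μ_s (m g − P sin α).
Solving: P (cos α + μ_s sin α) = μ_s m g → P = 0.63×784/(cos 22° + 0.63 sin 22°) = 494/1.163 = 425 N.

P ≈ 425 N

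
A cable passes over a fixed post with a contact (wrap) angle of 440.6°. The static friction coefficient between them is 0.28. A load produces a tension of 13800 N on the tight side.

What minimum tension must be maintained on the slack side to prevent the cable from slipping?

Capstan equation at impending slip: T_tight/T_slack = e^{μβ}.
β = 440.6° = 7.69 rad; e^{μβ} = e^{0.28×7.69} = 8.612.
T_slack = T_tight / e^{μβ} = 13800 / 8.612 = 1600 N.

T_min ≈ 1600 N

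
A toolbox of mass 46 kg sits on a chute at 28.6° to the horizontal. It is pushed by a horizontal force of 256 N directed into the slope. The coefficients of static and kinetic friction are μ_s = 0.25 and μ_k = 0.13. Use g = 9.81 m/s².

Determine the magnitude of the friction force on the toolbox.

f ≈ 8.75 N (down the incline)

Resolve perpendicular to the incline: N = m g cos θ + P sin θ = 46×9.81×cos 28.6° + 256×sin 28.6° = 518.7 N.
Along the incline, the net driving force (taking up-slope positive) is P cos θ − m g sin θ = 224.8 − 216 = 8.749 N, so equilibrium requires friction f = -8.749 N (down-slope).
Maximum static friction: μ_s N = 0.25 × 518.7 = 129.7 N.
|f_req| = 8.749 ≤ 129.7 N → the toolbox is in equilibrium; friction equals the required value.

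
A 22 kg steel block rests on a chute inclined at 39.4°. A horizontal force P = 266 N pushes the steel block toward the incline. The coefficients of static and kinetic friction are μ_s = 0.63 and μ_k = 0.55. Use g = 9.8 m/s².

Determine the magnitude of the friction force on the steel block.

Resolve perpendicular to the incline: N = m g cos θ + P sin θ = 22×9.8×cos 39.4° + 266×sin 39.4° = 335.4 N.
Parallel to the incline: P cos θ − m g sin θ = 205.5 − 136.8 = 68.7 N; the friction needed to balance this is 68.7 N acting down the slope.
Maximum static friction: μ_s N = 0.63 × 335.4 = 211.3 N.
|f_req| = 68.7 ≤ 211.3 N → the steel block is in equilibrium; friction equals the required value.

f ≈ 68.7 N (down the incline)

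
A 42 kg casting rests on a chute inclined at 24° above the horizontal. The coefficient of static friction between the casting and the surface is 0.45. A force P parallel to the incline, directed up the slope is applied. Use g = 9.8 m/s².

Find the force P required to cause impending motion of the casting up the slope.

P ≈ 337 N

At impending motion up the slope, friction acts down-slope at its limit: f = μ_s N.
P is parallel to the surface, so N = m g cos θ = 376 N.
Along the incline: P = m g sin θ + μ_s N = 167 + 0.45×376 = 337 N.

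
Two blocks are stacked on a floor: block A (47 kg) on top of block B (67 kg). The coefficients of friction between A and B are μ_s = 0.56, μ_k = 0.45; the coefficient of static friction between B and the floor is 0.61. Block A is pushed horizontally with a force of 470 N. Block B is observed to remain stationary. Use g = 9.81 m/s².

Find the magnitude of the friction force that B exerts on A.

f ≈ 207 N

Normal force at the A–B interface: N₁ = m_A g = 461.1 N.
So the A–B interface can sustain at most μ_s N₁ = 258.2 N of static friction.
P = 470 N exceeds that limit, so A slips over B and the interface friction becomes kinetic: f₁ = μ_k N₁ = 0.45×461.1 = 207 N.
B experiences an equal 207 N forward from A (third law). B is in equilibrium, so the floor supplies f₂ = 207 N of static friction (limit μ_s(m_A+m_B)g = 682.2 N, not exceeded).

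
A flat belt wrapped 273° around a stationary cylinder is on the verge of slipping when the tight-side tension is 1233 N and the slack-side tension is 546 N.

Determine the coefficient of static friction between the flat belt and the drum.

T₂/T₁ = e^{μβ} → μ = ln(T₂/T₁)/β.
β = 273° = 4.765 rad.
μ = ln(1233/546)/4.765 = ln(2.258)/4.765 = 0.171.

μ ≈ 0.171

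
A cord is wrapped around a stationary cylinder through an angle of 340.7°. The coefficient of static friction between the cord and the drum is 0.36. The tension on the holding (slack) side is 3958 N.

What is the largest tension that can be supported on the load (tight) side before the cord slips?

At impending slip the capstan equation gives T₂/T₁ = e^{μβ} with β in radians.
β = 340.7° × π/180 = 5.946 rad.
e^{μβ} = e^{0.36×5.946} = 8.505.
T₂ = T₁ · e^{μβ} = 3958 × 8.505 = 33700 N.

T_max ≈ 33700 N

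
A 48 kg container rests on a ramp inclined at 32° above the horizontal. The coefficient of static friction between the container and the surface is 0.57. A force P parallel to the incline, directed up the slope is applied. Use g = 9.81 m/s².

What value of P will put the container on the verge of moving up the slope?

At impending motion up the slope, friction acts down-slope at its limit: f = μ_s N.
P is parallel to the surface, so N = m g cos θ = 399 N.
Along the incline: P = m g sin θ + μ_s N = 250 + 0.57×399 = 477 N.

P ≈ 477 N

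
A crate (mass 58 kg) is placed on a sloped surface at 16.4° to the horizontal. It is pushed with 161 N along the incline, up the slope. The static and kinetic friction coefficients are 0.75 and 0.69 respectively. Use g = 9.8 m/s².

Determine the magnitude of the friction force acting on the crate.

Perpendicular to the surface, N = m g cos θ = 58·9.8·cos 16.4° = 545.3 N.
For equilibrium along the incline the friction force must supply f = m g sin θ − P = 160.5 − 161 = -0.5171 N (positive meaning up-slope).
Maximum static friction available: μ_s N = 0.75 × 545.3 = 409 N.
Since |-0.5171| ≤ 409 N, no slip — friction simply equals what equilibrium demands.

f ≈ 0.517 N (down the incline)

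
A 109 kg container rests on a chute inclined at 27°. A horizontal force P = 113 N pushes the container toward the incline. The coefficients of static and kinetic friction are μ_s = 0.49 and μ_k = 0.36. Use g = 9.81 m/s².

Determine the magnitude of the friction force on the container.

Normal direction: N = m g cos θ + P sin θ = 1004 N.
Parallel to the incline: P cos θ − m g sin θ = 100.7 − 485.4 = -384.8 N; the friction needed to balance this is 384.8 N acting up the slope.
The limit of static friction is μ_s N = 492 N.
Since 384.8 N is within the 492 N limit, the container stays put and friction is exactly 385 N.

f ≈ 385 N (up the incline)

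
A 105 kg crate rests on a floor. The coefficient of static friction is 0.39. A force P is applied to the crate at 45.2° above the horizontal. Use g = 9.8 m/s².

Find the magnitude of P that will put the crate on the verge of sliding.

P ≈ 409 N

N = m g − P sin α (the pull lifts the crate).
At impending slip, P cos α = μ_s N = μ_s (m g − P sin α).
Solving: P (cos α + μ_s sin α) = μ_s m g → P = 0.39×1030/(cos 45.2° + 0.39 sin 45.2°) = 401/0.9814 = 409 N.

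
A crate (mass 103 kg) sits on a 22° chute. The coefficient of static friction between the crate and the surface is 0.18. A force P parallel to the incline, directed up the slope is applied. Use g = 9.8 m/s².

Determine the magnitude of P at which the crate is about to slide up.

At impending motion up the slope, friction acts down-slope at its limit: f = μ_s N.
P is parallel to the surface, so N = m g cos θ = 936 N.
Along the incline: P = m g sin θ + μ_s N = 378 + 0.18×936 = 547 N.

P ≈ 547 N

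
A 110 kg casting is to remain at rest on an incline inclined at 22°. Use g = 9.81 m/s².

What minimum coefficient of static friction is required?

μ_s,min ≈ 0.404

At the slip threshold m g sin θ = μ_s m g cos θ, so μ_s,min = tan θ.
μ_s,min = tan 22° = 0.404.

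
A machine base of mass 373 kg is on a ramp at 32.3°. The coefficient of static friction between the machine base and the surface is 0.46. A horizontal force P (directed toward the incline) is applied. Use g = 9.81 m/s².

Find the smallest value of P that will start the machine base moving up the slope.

At impending motion up the slope, friction acts down-slope at its limit: f = μ_s N.
Perpendicular to the incline: N = m g cos θ + P sin θ.
Along the incline: P cos θ = m g sin θ + μ_s N = m g sin θ + μ_s (m g cos θ + P sin θ).
Solving, P (cos θ − μ_s sin θ) = m g (sin θ + μ_s cos θ), so P = 373×9.81×(sin 32.3° + 0.46 cos 32.3°)/(cos 32.3° − 0.46 sin 32.3°) = 3660×0.9232/0.5995 = 5640 N.

P ≈ 5640 N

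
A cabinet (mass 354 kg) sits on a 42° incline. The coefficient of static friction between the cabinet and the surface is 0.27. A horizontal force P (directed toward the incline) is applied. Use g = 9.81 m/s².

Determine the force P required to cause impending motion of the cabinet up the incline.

At impending motion up the slope, friction acts down-slope at its limit: f = μ_s N.
Perpendicular to the incline: N = m g cos θ + P sin θ.
Along the incline: P cos θ = m g sin θ + μ_s N = m g sin θ + μ_s (m g cos θ + P sin θ).
Solving, P (cos θ − μ_s sin θ) = m g (sin θ + μ_s cos θ), so P = 354×9.81×(sin 42° + 0.27 cos 42°)/(cos 42° − 0.27 sin 42°) = 3470×0.8698/0.5625 = 5370 N.

P ≈ 5370 N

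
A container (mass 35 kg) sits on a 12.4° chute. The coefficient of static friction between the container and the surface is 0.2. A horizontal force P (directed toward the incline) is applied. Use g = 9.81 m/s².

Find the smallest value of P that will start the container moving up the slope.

P ≈ 151 N

At impending motion up the slope, friction acts down-slope at its limit: f = μ_s N.
Perpendicular to the incline: N = m g cos θ + P sin θ.
Along the incline: P cos θ = m g sin θ + μ_s N = m g sin θ + μ_s (m g cos θ + P sin θ).
Solving, P (cos θ − μ_s sin θ) = m g (sin θ + μ_s cos θ), so P = 35×9.81×(sin 12.4° + 0.2 cos 12.4°)/(cos 12.4° − 0.2 sin 12.4°) = 343×0.4101/0.9337 = 151 N.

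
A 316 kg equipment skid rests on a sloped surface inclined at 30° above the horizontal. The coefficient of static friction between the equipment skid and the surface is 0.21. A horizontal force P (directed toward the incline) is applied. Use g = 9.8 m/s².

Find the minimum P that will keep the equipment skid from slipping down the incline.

P_min ≈ 1010 N

The equipment skid tends to slide down (tan θ > μ_s), so at the point of impending slip friction acts up-slope at its limit: f = μ_s N.
Perpendicular to the incline: N = m g cos θ + P sin θ.
Along the incline: P cos θ + μ_s N = m g sin θ, i.e. P cos θ + μ_s (m g cos θ + P sin θ) = m g sin θ.
Solving, P (cos θ + μ_s sin θ) = m g (sin θ − μ_s cos θ), so P = 3100×0.3181/0.971 = 1010 N.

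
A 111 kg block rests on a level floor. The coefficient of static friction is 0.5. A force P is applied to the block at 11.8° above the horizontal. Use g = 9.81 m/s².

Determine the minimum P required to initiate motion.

P ≈ 504 N

N = m g − P sin α (the pull lifts the block).
At impending slip, P cos α = μ_s N = μ_s (m g − P sin α).
Solving: P (cos α + μ_s sin α) = μ_s m g → P = 0.5×1090/(cos 11.8° + 0.5 sin 11.8°) = 544/1.081 = 504 N.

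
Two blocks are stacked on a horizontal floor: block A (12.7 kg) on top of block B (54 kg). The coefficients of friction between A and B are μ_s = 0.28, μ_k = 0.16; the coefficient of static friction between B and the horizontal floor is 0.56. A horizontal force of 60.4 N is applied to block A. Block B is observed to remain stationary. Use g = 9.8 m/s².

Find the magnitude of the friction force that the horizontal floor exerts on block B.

f ≈ 19.9 N

The normal force B exerts on A is simply A's weight, N₁ = 124.5 N.
So the A–B interface can sustain at most μ_s N₁ = 34.85 N of static friction.
Since P = 60.4 N > 34.85 N, A slides on B; the A–B friction is kinetic: f₁ = μ_k N₁ = 0.16×124.5 = 19.9 N.
By Newton's third law B feels 19.9 N forward from A. With B stationary, the floor's static friction on B balances it: f₂ = 19.9 N (well within μ_s(m_A+m_B)g = 366 N).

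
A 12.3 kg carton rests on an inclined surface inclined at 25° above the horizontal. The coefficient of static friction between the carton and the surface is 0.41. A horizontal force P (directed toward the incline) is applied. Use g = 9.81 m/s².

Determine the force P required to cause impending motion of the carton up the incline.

P ≈ 131 N

At impending motion up the slope, friction acts down-slope at its limit: f = μ_s N.
Perpendicular to the incline: N = m g cos θ + P sin θ.
Along the incline: P cos θ = m g sin θ + μ_s N = m g sin θ + μ_s (m g cos θ + P sin θ).
Solving, P (cos θ − μ_s sin θ) = m g (sin θ + μ_s cos θ), so P = 12.3×9.81×(sin 25° + 0.41 cos 25°)/(cos 25° − 0.41 sin 25°) = 121×0.7942/0.733 = 131 N.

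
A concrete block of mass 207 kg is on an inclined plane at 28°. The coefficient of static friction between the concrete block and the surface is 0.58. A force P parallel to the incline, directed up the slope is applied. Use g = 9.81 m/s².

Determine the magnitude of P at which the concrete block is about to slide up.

P ≈ 1990 N

At impending motion up the slope, friction acts down-slope at its limit: f = μ_s N.
P is parallel to the surface, so N = m g cos θ = 1790 N.
Along the incline: P = m g sin θ + μ_s N = 953 + 0.58×1790 = 1990 N.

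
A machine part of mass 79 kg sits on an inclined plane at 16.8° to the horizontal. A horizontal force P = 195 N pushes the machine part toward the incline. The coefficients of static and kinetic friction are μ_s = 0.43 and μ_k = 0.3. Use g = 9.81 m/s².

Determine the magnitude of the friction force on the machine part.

f ≈ 37.3 N (up the incline)

Normal direction: N = m g cos θ + P sin θ = 798.3 N.
Along the incline, the net driving force (taking up-slope positive) is P cos θ − m g sin θ = 186.7 − 224 = -37.32 N, so equilibrium requires friction f = 37.32 N (up-slope).
The limit of static friction is μ_s N = 343.3 N.
Since 37.32 N is within the 343.3 N limit, the machine part stays put and friction is exactly 37.3 N.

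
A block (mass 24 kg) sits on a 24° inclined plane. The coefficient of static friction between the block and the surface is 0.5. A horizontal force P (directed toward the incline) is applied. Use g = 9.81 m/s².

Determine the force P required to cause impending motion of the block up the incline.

At impending motion up the slope, friction acts down-slope at its limit: f = μ_s N.
Perpendicular to the incline: N = m g cos θ + P sin θ.
Along the incline: P cos θ = m g sin θ + μ_s N = m g sin θ + μ_s (m g cos θ + P sin θ).
Solving, P (cos θ − μ_s sin θ) = m g (sin θ + μ_s cos θ), so P = 24×9.81×(sin 24° + 0.5 cos 24°)/(cos 24° − 0.5 sin 24°) = 235×0.8635/0.7102 = 286 N.

P ≈ 286 N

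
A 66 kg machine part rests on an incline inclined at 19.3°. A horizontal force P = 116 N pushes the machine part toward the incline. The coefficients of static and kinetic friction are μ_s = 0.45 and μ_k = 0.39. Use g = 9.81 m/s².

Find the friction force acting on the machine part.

f ≈ 105 N (up the incline)

Normal direction: N = m g cos θ + P sin θ = 649.4 N.
Parallel to the incline: P cos θ − m g sin θ = 109.5 − 214 = -104.5 N; the friction needed to balance this is 104.5 N acting up the slope.
The limit of static friction is μ_s N = 292.2 N.
|f_req| = 104.5 ≤ 292.2 N → the machine part is in equilibrium; friction equals the required value.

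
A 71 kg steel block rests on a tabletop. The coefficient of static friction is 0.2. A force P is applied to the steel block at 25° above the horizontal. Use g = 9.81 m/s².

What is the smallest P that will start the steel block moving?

P ≈ 141 N

N = m g − P sin α (the pull lifts the steel block).
At impending slip, P cos α = μ_s N = μ_s (m g − P sin α).
Solving: P (cos α + μ_s sin α) = μ_s m g → P = 0.2×697/(cos 25° + 0.2 sin 25°) = 139/0.9908 = 141 N.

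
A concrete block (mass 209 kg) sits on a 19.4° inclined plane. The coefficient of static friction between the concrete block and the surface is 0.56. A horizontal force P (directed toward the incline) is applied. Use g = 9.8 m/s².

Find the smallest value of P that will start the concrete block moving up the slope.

At impending motion up the slope, friction acts down-slope at its limit: f = μ_s N.
Perpendicular to the incline: N = m g cos θ + P sin θ.
Along the incline: P cos θ = m g sin θ + μ_s N = m g sin θ + μ_s (m g cos θ + P sin θ).
Solving, P (cos θ − μ_s sin θ) = m g (sin θ + μ_s cos θ), so P = 209×9.8×(sin 19.4° + 0.56 cos 19.4°)/(cos 19.4° − 0.56 sin 19.4°) = 2050×0.8604/0.7572 = 2330 N.

P ≈ 2330 N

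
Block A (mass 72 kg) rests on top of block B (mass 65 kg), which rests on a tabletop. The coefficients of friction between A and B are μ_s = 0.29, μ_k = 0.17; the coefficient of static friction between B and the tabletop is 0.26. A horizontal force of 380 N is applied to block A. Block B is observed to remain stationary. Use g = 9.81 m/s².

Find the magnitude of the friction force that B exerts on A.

f ≈ 120 N

Between the blocks, N₁ = m_A g = 706.3 N.
So the A–B interface can sustain at most μ_s N₁ = 204.8 N of static friction.
Since P = 380 N > 204.8 N, A slides on B; the A–B friction is kinetic: f₁ = μ_k N₁ = 0.17×706.3 = 120 N.
B experiences an equal 120 N forward from A (third law). B is in equilibrium, so the floor supplies f₂ = 120 N of static friction (limit μ_s(m_A+m_B)g = 349.4 N, not exceeded).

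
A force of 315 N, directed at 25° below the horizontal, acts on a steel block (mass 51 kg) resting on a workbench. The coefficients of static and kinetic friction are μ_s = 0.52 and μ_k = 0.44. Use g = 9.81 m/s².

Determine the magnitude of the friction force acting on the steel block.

f ≈ 285 N

Vertical equilibrium gives N = m g + P sin α = 633.4 N.
The horizontal driving force is P cos α = 285.5 N, so equilibrium needs friction f = 285.5 N.
μ_s N = 0.52 × 633.4 = 329.4 N.
285.5 ≤ 329.4 N → static; friction equals the required 285 N.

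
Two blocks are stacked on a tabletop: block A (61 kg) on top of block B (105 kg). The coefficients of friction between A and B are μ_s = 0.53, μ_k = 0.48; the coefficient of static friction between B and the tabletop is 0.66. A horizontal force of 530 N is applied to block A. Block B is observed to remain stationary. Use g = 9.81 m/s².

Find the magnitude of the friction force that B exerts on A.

f ≈ 287 N

Normal force at the A–B interface: N₁ = m_A g = 598.4 N.
Maximum static friction on A from B: μ_s N₁ = 0.53×598.4 = 317.2 N.
P = 530 N exceeds that limit, so A slips over B and the interface friction becomes kinetic: f₁ = μ_k N₁ = 0.48×598.4 = 287 N.
B experiences an equal 287 N forward from A (third law). B is in equilibrium, so the floor supplies f₂ = 287 N of static friction (limit μ_s(m_A+m_B)g = 1075 N, not exceeded).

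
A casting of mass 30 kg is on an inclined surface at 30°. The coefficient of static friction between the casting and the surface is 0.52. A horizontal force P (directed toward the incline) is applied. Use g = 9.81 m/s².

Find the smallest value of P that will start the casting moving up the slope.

P ≈ 462 N

At impending motion up the slope, friction acts down-slope at its limit: f = μ_s N.
Perpendicular to the incline: N = m g cos θ + P sin θ.
Along the incline: P cos θ = m g sin θ + μ_s N = m g sin θ + μ_s (m g cos θ + P sin θ).
Solving, P (cos θ − μ_s sin θ) = m g (sin θ + μ_s cos θ), so P = 30×9.81×(sin 30° + 0.52 cos 30°)/(cos 30° − 0.52 sin 30°) = 294×0.9503/0.606 = 462 N.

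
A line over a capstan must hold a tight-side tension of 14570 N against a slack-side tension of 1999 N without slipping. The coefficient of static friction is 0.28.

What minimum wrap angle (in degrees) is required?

β_min ≈ 406°

T₂/T₁ = e^{μβ} → β = ln(T₂/T₁)/μ.
β = ln(14570/1999)/0.28 = 1.986/0.28 = 7.094 rad.
In degrees: β = 7.094 × 180/π = 406°.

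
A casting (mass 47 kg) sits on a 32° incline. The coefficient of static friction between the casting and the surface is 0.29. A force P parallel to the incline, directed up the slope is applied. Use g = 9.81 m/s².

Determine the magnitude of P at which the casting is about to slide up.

At impending motion up the slope, friction acts down-slope at its limit: f = μ_s N.
P is parallel to the surface, so N = m g cos θ = 391 N.
Along the incline: P = m g sin θ + μ_s N = 244 + 0.29×391 = 358 N.

P ≈ 358 N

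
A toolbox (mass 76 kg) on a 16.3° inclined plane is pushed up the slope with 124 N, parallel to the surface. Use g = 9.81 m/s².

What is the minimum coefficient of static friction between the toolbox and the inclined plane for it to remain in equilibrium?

μ_s,min ≈ 0.119

N = m g cos θ = 715.6 N.
Friction must make up the shortfall along the incline: f = m g sin θ − P = 209.3 − 124 = 85.25 N.
At the threshold f = μ_s N, so μ_s,min = 85.25/715.6 = 0.119.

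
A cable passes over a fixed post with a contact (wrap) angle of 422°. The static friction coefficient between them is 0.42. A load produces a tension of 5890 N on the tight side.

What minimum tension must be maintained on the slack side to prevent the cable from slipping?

Capstan equation at impending slip: T_tight/T_slack = e^{μβ}.
β = 422° = 7.365 rad; e^{μβ} = e^{0.42×7.365} = 22.05.
T_slack = T_tight / e^{μβ} = 5890 / 22.05 = 267 N.

T_min ≈ 267 N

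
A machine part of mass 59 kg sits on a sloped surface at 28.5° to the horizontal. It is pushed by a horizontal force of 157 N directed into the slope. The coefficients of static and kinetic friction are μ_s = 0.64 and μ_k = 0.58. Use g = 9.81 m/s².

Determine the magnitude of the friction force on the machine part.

The horizontal push has a component P sin θ into the surface, so N = m g cos θ + P sin θ = 508.7 + 74.91 = 583.6 N.
Parallel to the incline: P cos θ − m g sin θ = 138 − 276.2 = -138.2 N; the friction needed to balance this is 138.2 N acting up the slope.
Maximum static friction: μ_s N = 0.64 × 583.6 = 373.5 N.
Since 138.2 N is within the 373.5 N limit, the machine part stays put and friction is exactly 138 N.

f ≈ 138 N (up the incline)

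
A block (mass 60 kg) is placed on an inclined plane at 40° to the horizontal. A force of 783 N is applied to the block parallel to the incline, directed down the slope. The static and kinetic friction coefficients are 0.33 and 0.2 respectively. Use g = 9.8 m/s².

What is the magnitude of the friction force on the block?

f ≈ 90.1 N (up the incline)

Perpendicular to the surface, N = m g cos θ = 60·9.8·cos 40° = 450.4 N.
Parallel to the incline, ΣF = 0 gives f = m g sin θ + P = 378 + 783 = 1161 N (up-slope positive).
Static friction can supply at most μ_s N = 148.6 N.
Since |1161| > 148.6 N, static friction cannot hold it; the block slides down the incline and kinetic friction applies: f = μ_k N = 0.2 × 450.4 = 90.1 N.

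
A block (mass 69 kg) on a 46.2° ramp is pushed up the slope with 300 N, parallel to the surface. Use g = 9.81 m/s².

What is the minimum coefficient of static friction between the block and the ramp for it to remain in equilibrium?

μ_s,min ≈ 0.402

N = m g cos θ = 468.5 N.
Friction must make up the shortfall along the incline: f = m g sin θ − P = 488.6 − 300 = 188.6 N.
At the threshold f = μ_s N, so μ_s,min = 188.6/468.5 = 0.402.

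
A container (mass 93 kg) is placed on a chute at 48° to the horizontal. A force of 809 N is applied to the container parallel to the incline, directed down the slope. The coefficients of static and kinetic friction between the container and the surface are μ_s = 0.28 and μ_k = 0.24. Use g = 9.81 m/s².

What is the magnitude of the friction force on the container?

Normal force: N = m g cos θ = 93 × 9.81 × cos 48° = 610.5 N.
The friction needed for equilibrium is m g sin θ + P = 678 + 809 = 1487 N, measured positive up-slope.
Maximum static friction available: μ_s N = 0.28 × 610.5 = 170.9 N.
|1487| exceeds 170.9 N, so the container slips down-slope; friction is kinetic, f = μ_k N = 0.24×610.5 = 147 N.

f ≈ 147 N (up the incline)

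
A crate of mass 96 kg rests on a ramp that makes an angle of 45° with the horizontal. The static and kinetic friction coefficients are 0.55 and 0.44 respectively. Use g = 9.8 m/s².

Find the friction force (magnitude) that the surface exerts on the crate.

f ≈ 293 N (up the incline)

The normal reaction is N = m g cos θ = 665.2 N.
Along the slope the weight component is m g sin θ = 665.2 N; friction must supply exactly this, acting up-slope.
Maximum static friction available: μ_s N = 0.55 × 665.2 = 365.9 N.
|665.2| exceeds 365.9 N, so the crate slips down-slope; friction is kinetic, f = μ_k N = 0.44×665.2 = 293 N.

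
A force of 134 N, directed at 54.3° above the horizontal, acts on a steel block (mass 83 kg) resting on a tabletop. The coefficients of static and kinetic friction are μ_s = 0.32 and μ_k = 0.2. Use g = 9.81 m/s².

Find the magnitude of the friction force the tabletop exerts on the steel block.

Vertical equilibrium gives N = m g − P sin α = 705.4 N.
Horizontally, friction must balance P cos α = 78.19 N.
The static-friction limit is μ_s N = 225.7 N.
78.19 ≤ 225.7 N → static; friction equals the required 78.2 N.

f ≈ 78.2 N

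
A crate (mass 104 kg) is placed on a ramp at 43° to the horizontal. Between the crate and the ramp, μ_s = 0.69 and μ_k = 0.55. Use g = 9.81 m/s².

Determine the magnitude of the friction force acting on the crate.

Normal force: N = m g cos θ = 104 × 9.81 × cos 43° = 746.2 N.
For equilibrium along the incline, friction must balance the weight component: f = m g sin θ = 695.8 N up the slope.
Static friction can supply at most μ_s N = 514.8 N.
Since |695.8| > 514.8 N, static friction cannot hold it; the crate slides down the incline and kinetic friction applies: f = μ_k N = 0.55 × 746.2 = 410 N.

f ≈ 410 N (up the incline)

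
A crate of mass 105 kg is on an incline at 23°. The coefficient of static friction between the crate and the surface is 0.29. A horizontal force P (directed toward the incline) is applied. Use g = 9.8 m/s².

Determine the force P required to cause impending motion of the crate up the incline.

At impending motion up the slope, friction acts down-slope at its limit: f = μ_s N.
Perpendicular to the incline: N = m g cos θ + P sin θ.
Along the incline: P cos θ = m g sin θ + μ_s N = m g sin θ + μ_s (m g cos θ + P sin θ).
Solving, P (cos θ − μ_s sin θ) = m g (sin θ + μ_s cos θ), so P = 105×9.8×(sin 23° + 0.29 cos 23°)/(cos 23° − 0.29 sin 23°) = 1030×0.6577/0.8072 = 838 N.

P ≈ 838 N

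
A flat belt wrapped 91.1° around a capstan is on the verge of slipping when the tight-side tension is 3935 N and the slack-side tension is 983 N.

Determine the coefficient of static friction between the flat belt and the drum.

T₂/T₁ = e^{μβ} → μ = ln(T₂/T₁)/β.
β = 91.1° = 1.59 rad.
μ = ln(3935/983)/1.59 = ln(4.003)/1.59 = 0.872.

μ ≈ 0.872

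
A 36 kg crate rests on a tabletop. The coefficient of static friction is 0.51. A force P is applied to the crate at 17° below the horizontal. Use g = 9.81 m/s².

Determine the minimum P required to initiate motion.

N = m g + P sin α (the push presses the crate into the tabletop).
At impending slip, P cos α = μ_s N = μ_s (m g + P sin α).
Solving: P (cos α − μ_s sin α) = μ_s m g → P = 0.51×353/(cos 17° − 0.51 sin 17°) = 180/0.8072 = 223 N.

P ≈ 223 N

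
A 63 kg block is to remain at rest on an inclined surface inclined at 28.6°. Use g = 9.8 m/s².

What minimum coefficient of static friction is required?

μ_s,min ≈ 0.545

At the slip threshold m g sin θ = μ_s m g cos θ, so μ_s,min = tan θ.
μ_s,min = tan 28.6° = 0.545.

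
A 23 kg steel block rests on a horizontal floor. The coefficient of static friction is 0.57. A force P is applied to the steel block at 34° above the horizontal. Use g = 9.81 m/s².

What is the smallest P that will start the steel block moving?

N = m g − P sin α (the pull lifts the steel block).
At impending slip, P cos α = μ_s N = μ_s (m g − P sin α).
Solving: P (cos α + μ_s sin α) = μ_s m g → P = 0.57×226/(cos 34° + 0.57 sin 34°) = 129/1.148 = 112 N.

P ≈ 112 N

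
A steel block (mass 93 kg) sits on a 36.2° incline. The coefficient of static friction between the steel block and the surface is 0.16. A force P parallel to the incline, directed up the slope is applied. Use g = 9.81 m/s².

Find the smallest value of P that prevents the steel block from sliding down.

P_min ≈ 421 N

The steel block tends to slide down (tan θ > μ_s), so at the point of impending slip friction acts up-slope at its limit: f = μ_s N.
P is parallel to the surface, so N = m g cos θ = 736 N.
Along the incline: P + μ_s N = m g sin θ, so P = 539 − 0.16×736 = 421 N.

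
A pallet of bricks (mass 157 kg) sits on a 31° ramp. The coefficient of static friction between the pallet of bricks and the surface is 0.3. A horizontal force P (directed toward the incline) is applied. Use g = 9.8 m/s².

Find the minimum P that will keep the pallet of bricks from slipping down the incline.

P_min ≈ 392 N

The pallet of bricks tends to slide down (tan θ > μ_s), so at the point of impending slip friction acts up-slope at its limit: f = μ_s N.
Perpendicular to the incline: N = m g cos θ + P sin θ.
Along the incline: P cos θ + μ_s N = m g sin θ, i.e. P cos θ + μ_s (m g cos θ + P sin θ) = m g sin θ.
Solving, P (cos θ + μ_s sin θ) = m g (sin θ − μ_s cos θ), so P = 1540×0.2579/1.012 = 392 N.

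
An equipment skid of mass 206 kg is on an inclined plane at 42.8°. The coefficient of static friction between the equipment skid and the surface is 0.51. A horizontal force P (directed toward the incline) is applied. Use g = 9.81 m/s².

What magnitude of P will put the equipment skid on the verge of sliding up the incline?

P ≈ 5500 N

At impending motion up the slope, friction acts down-slope at its limit: f = μ_s N.
Perpendicular to the incline: N = m g cos θ + P sin θ.
Along the incline: P cos θ = m g sin θ + μ_s N = m g sin θ + μ_s (m g cos θ + P sin θ).
Solving, P (cos θ − μ_s sin θ) = m g (sin θ + μ_s cos θ), so P = 206×9.81×(sin 42.8° + 0.51 cos 42.8°)/(cos 42.8° − 0.51 sin 42.8°) = 2020×1.054/0.3872 = 5500 N.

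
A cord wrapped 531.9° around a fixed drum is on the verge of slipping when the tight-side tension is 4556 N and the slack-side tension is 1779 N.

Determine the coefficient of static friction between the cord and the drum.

T₂/T₁ = e^{μβ} → μ = ln(T₂/T₁)/β.
β = 531.9° = 9.283 rad.
μ = ln(4556/1779)/9.283 = ln(2.561)/9.283 = 0.101.

μ ≈ 0.101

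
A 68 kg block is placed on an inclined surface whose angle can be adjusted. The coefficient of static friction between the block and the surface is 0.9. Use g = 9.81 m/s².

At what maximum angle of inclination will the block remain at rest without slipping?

θ_max ≈ 42°

At the slip threshold, m g sin θ = μ_s · m g cos θ, so tan θ = μ_s.
θ_max = arctan(0.9) = 42°.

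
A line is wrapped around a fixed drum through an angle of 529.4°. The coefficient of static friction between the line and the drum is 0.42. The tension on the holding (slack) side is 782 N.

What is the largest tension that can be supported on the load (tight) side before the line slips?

At impending slip the capstan equation gives T₂/T₁ = e^{μβ} with β in radians.
β = 529.4° × π/180 = 9.24 rad.
e^{μβ} = e^{0.42×9.24} = 48.46.
T₂ = T₁ · e^{μβ} = 782 × 48.46 = 37900 N.

T_max ≈ 37900 N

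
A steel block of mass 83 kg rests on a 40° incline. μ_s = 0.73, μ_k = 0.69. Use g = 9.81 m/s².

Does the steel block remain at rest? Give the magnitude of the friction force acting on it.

N = m g cos θ = 624 N.
Down-slope weight component: m g sin θ = 523 N.
μ_s N = 455 N.
523 > 455 N, so it slides; kinetic friction f = μ_k N = 0.69×624 = 430 N.

f ≈ 430 N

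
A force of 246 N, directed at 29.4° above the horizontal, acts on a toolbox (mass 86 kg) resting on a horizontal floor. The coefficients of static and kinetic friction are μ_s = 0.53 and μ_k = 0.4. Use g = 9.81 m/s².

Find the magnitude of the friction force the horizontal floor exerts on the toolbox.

Vertical equilibrium gives N = m g − P sin α = 722.9 N.
The horizontal driving force is P cos α = 214.3 N, so equilibrium needs friction f = 214.3 N.
The static-friction limit is μ_s N = 383.1 N.
Since 214.3 N does not exceed the limit, the toolbox stays at rest and f = 214 N.

f ≈ 214 N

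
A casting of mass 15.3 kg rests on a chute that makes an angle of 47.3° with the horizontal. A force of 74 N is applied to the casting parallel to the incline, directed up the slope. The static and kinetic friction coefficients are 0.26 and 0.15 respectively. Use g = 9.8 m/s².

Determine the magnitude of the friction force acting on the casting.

Normal force: N = m g cos θ = 15.3 × 9.8 × cos 47.3° = 101.7 N.
The friction needed for equilibrium is m g sin θ − P = 110.2 − 74 = 36.19 N, measured positive up-slope.
Static friction can supply at most μ_s N = 26.44 N.
|36.19| exceeds 26.44 N, so the casting slips down-slope; friction is kinetic, f = μ_k N = 0.15×101.7 = 15.3 N.

f ≈ 15.3 N (up the incline)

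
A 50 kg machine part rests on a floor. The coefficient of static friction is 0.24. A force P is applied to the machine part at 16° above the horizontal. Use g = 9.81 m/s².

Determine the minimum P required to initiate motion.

N = m g − P sin α (the pull lifts the machine part).
At impending slip, P cos α = μ_s N = μ_s (m g − P sin α).
Solving: P (cos α + μ_s sin α) = μ_s m g → P = 0.24×490/(cos 16° + 0.24 sin 16°) = 118/1.027 = 115 N.

P ≈ 115 N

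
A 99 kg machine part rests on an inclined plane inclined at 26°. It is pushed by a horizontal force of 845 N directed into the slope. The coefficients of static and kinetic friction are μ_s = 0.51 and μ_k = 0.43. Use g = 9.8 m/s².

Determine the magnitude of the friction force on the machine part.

Normal direction: N = m g cos θ + P sin θ = 1242 N.
Along the incline, the net driving force (taking up-slope positive) is P cos θ − m g sin θ = 759.5 − 425.3 = 334.2 N, so equilibrium requires friction f = -334.2 N (down-slope).
The limit of static friction is μ_s N = 633.6 N.
|f_req| = 334.2 ≤ 633.6 N → the machine part is in equilibrium; friction equals the required value.

f ≈ 334 N (down the incline)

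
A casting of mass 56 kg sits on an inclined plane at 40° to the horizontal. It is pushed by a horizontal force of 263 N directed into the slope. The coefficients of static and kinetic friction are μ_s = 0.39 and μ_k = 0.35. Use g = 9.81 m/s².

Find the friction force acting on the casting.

Resolve perpendicular to the incline: N = m g cos θ + P sin θ = 56×9.81×cos 40° + 263×sin 40° = 589.9 N.
Along the incline, the net driving force (taking up-slope positive) is P cos θ − m g sin θ = 201.5 − 353.1 = -151.7 N, so equilibrium requires friction f = 151.7 N (up-slope).
Maximum static friction: μ_s N = 0.39 × 589.9 = 230.1 N.
|f_req| = 151.7 ≤ 230.1 N → the casting is in equilibrium; friction equals the required value.

f ≈ 152 N (up the incline)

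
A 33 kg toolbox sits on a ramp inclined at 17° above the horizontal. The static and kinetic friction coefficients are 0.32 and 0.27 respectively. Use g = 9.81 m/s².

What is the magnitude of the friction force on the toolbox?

The normal reaction is N = m g cos θ = 309.6 N.
Along the slope the weight component is m g sin θ = 94.65 N; friction must supply exactly this, acting up-slope.
Static friction can supply at most μ_s N = 99.07 N.
Since |94.65| ≤ 99.07 N, the toolbox remains in static equilibrium and friction takes exactly the required value.

f ≈ 94.6 N (up the incline)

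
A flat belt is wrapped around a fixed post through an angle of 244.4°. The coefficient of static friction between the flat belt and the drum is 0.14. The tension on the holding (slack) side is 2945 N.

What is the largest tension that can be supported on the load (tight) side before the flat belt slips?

At impending slip the capstan equation gives T₂/T₁ = e^{μβ} with β in radians.
β = 244.4° × π/180 = 4.266 rad.
e^{μβ} = e^{0.14×4.266} = 1.817.
T₂ = T₁ · e^{μβ} = 2945 × 1.817 = 5350 N.

T_max ≈ 5350 N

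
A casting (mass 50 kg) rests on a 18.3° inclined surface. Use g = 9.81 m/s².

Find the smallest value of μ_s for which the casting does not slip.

At the slip threshold m g sin θ = μ_s m g cos θ, so μ_s,min = tan θ.
μ_s,min = tan 18.3° = 0.331.

μ_s,min ≈ 0.331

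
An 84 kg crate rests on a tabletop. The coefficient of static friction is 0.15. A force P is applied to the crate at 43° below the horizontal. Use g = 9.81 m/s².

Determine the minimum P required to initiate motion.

P ≈ 196 N

N = m g + P sin α (the push presses the crate into the tabletop).
At impending slip, P cos α = μ_s N = μ_s (m g + P sin α).
Solving: P (cos α − μ_s sin α) = μ_s m g → P = 0.15×824/(cos 43° − 0.15 sin 43°) = 124/0.6291 = 196 N.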